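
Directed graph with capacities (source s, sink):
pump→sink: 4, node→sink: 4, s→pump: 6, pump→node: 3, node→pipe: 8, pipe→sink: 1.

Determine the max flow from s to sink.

6

Augment s→pump→sink: bottleneck 4. Total 4.
Augment s→pump→node→sink: bottleneck 2. Total 6.
No augmenting path remains in the residual graph.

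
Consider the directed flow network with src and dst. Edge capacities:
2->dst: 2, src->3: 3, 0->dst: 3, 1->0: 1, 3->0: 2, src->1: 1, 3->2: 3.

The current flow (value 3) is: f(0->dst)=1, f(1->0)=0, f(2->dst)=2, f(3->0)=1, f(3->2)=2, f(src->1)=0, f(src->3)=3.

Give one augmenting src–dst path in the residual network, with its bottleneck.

Residual along src->1->0->dst: src->1: 1, 1->0: 1, 0->dst: 2.
Bottleneck = min = 1.

src->1->0->dst, bottleneck 1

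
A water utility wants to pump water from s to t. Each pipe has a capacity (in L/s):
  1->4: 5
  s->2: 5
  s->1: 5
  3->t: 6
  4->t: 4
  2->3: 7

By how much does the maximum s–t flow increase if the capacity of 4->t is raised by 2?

Original max flow = 9.
After raising cap(4->t), augmenting paths through that edge carry 1 more unit.
New max flow = 10. Increase = 1.

1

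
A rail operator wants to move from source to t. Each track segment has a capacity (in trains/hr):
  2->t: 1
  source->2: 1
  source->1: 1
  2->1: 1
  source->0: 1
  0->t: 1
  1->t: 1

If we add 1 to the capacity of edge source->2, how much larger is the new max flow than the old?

Original max flow = 3.
Even with extra capacity on source->2, another cut of capacity 3 remains binding.
New max flow = 3. Increase = 0.

0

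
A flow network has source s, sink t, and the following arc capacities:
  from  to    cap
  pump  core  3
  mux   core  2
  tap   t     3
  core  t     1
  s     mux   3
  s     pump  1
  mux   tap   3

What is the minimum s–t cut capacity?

4

Max flow = 4 (via 2 augmenting paths).
In the residual at optimum, the set reachable from s is {s}.
Cut edges: s→mux (cap 3), s→pump (cap 1). Sum = 4.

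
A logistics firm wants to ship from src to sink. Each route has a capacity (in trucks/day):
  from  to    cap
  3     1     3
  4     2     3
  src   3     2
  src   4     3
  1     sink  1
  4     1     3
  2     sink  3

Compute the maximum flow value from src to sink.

4

Augment src->4->2->sink: bottleneck 3. Total 3.
Augment src->3->1->sink: bottleneck 1. Total 4.
No augmenting path remains in the residual graph.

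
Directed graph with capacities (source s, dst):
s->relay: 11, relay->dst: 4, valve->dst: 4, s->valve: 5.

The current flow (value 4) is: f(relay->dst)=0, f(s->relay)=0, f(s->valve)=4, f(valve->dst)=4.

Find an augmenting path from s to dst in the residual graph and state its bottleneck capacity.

Residual along s->relay->dst: s->relay: 11, relay->dst: 4.
Bottleneck = min = 4.

s->relay->dst, bottleneck 4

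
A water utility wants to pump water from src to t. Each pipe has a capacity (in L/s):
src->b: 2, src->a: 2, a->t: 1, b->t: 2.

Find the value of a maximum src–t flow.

Augment src->a->t: bottleneck 1. Total 1.
Augment src->b->t: bottleneck 2. Total 3.
No augmenting path remains in the residual graph.

3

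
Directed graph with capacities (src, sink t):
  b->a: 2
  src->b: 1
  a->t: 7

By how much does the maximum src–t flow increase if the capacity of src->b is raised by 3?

1

Original max flow = 1.
After raising cap(src->b), augmenting paths through that edge carry 1 more unit.
New max flow = 2. Increase = 1.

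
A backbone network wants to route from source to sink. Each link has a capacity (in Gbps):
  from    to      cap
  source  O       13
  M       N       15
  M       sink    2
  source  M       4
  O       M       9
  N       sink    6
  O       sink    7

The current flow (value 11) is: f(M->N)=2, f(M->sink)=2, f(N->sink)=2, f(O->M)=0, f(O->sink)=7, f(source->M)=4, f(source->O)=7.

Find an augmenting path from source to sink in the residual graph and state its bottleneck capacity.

source->O->M->N->sink, bottleneck 4

Residual along source->O->M->N->sink: source->O: 6, O->M: 9, M->N: 13, N->sink: 4.
Bottleneck = min = 4.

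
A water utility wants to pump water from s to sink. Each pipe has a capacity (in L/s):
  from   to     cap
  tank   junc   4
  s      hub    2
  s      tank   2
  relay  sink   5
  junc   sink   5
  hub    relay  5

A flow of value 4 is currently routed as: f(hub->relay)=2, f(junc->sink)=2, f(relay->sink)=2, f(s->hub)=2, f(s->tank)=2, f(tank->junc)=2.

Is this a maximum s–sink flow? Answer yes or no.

Yes

Residual reachable from s: {s}; sink is not reachable.
Saturated cut: s->hub, s->tank with total capacity 4 = current flow value. Flow is maximum.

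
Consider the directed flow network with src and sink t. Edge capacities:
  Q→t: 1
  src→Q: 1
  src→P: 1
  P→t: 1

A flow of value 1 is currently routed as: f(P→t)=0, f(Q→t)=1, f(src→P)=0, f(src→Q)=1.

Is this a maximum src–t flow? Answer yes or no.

No

Residual path src→P→t has bottleneck 1 > 0.
Pushing 1 along it raises the flow to 2, so the given flow is not maximum.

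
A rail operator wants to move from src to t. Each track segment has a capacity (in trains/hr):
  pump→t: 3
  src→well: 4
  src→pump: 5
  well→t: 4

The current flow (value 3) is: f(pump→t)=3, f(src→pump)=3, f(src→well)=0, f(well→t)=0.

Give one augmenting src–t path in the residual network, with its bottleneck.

Residual along src→well→t: src→well: 4, well→t: 4.
Bottleneck = min = 4.

src→well→t, bottleneck 4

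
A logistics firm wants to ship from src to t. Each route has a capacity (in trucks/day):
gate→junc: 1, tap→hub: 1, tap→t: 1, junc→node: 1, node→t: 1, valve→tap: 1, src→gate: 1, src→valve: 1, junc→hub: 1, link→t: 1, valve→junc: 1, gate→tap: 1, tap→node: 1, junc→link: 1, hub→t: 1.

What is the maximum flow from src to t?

Augment src→gate→tap→t: bottleneck 1. Total 1.
Augment src→valve→tap→hub→t: bottleneck 1. Total 2.
No augmenting path remains in the residual graph.

2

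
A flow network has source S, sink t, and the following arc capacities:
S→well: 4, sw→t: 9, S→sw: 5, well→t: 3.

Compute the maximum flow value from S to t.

8

Augment S→well→t: bottleneck 3. Total 3.
Augment S→sw→t: bottleneck 5. Total 8.
No augmenting path remains in the residual graph.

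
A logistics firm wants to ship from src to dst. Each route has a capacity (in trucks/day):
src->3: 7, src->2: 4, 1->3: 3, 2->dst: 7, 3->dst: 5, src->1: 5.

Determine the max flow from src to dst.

9

Augment src->2->dst: bottleneck 4. Total 4.
Augment src->3->dst: bottleneck 5. Total 9.
No augmenting path remains in the residual graph.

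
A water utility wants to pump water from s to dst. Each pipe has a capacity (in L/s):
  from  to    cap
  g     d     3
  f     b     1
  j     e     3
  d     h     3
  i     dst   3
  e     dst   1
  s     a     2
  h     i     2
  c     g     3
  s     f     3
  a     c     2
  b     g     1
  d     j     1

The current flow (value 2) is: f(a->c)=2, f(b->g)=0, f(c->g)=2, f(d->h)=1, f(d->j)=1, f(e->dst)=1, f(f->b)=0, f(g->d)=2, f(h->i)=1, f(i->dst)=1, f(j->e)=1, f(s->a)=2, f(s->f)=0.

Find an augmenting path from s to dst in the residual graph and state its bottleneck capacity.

Residual along s->f->b->g->d->h->i->dst: s->f: 3, f->b: 1, b->g: 1, g->d: 1, d->h: 2, h->i: 1, i->dst: 2.
Bottleneck = min = 1.

s->f->b->g->d->h->i->dst, bottleneck 1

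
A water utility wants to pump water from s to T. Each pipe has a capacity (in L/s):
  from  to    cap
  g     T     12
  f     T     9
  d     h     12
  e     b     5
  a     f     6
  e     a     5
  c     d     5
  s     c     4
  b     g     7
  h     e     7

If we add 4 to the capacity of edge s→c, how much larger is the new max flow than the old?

1

Original max flow = 4.
After raising cap(s→c), augmenting paths through that edge carry 1 more unit.
New max flow = 5. Increase = 1.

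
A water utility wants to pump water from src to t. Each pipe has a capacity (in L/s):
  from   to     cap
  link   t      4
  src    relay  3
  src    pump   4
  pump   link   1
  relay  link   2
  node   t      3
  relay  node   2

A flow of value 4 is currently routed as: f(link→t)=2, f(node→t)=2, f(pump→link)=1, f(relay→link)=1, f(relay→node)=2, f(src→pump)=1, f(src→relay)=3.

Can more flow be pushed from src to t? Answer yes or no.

No

Residual reachable from src: {pump, src}; t is not reachable.
Saturated cut: src→relay, pump→link with total capacity 4 = current flow value. Flow is maximum.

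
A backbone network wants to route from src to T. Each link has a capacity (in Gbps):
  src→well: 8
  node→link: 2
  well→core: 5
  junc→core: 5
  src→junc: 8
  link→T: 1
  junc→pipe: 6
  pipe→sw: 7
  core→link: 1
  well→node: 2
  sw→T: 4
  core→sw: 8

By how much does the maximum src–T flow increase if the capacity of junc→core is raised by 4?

Original max flow = 5.
Edge junc→core does not cross the min cut (source side {core, junc, link, node, pipe, src, sw, well}), so extra capacity there cannot help.
New max flow = 5. Increase = 0.

0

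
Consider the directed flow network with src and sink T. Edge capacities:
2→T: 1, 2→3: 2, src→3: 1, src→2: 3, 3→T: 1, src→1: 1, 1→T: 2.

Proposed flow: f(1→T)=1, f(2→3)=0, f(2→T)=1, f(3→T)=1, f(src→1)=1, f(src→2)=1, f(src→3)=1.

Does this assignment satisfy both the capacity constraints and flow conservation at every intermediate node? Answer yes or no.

Every edge has 0 ≤ f(e) ≤ cap(e).
At each intermediate node, inflow equals outflow.

Yes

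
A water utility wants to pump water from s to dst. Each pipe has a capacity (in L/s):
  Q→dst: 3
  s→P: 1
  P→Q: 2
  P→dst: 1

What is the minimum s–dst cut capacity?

Max flow = 1 (via 1 augmenting path).
In the residual at optimum, the set reachable from s is {s}.
Cut edges: s→P (cap 1). Sum = 1.

1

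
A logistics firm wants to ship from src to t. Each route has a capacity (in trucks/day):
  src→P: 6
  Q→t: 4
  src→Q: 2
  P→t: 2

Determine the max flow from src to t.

4

Augment src→P→t: bottleneck 2. Total 2.
Augment src→Q→t: bottleneck 2. Total 4.
No augmenting path remains in the residual graph.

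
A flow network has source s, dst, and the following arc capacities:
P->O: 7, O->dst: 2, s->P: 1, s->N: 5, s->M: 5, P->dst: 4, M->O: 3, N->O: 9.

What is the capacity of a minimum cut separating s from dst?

3

Max flow = 3 (via 2 augmenting paths).
In the residual at optimum, the set reachable from s is {M, N, O, s}.
Cut edges: s->P (cap 1), O->dst (cap 2). Sum = 3.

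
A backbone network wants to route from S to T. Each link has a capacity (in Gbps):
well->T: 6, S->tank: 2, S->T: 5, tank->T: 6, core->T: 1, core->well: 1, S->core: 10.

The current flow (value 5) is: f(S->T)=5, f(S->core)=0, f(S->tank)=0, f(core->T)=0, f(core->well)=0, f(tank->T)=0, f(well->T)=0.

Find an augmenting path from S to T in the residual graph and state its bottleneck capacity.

Residual along S->core->T: S->core: 10, core->T: 1.
Bottleneck = min = 1.

S->core->T, bottleneck 1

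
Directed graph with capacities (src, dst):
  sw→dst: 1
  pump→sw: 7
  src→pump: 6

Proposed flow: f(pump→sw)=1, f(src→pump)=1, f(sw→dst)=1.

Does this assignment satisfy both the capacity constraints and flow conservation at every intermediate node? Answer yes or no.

Every edge has 0 ≤ f(e) ≤ cap(e).
At each intermediate node, inflow equals outflow.

Yes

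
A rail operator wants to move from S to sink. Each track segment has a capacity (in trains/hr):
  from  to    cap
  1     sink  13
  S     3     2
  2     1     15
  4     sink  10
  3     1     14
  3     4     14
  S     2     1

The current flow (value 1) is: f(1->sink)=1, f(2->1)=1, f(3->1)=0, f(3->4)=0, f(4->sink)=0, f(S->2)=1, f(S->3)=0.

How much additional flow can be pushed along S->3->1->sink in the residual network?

2

Residual capacities along the path: S->3: 2, 3->1: 14, 1->sink: 12.
Minimum is 2.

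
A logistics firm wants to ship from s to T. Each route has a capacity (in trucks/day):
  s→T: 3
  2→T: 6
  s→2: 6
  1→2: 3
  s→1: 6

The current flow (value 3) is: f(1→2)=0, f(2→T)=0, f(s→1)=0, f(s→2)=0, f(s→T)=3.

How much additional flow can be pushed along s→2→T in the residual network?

Residual capacities along the path: s→2: 6, 2→T: 6.
Minimum is 6.

6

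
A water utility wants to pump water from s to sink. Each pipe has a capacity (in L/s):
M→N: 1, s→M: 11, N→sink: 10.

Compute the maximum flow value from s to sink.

1

Augment s→M→N→sink: bottleneck 1. Total 1.
No augmenting path remains in the residual graph.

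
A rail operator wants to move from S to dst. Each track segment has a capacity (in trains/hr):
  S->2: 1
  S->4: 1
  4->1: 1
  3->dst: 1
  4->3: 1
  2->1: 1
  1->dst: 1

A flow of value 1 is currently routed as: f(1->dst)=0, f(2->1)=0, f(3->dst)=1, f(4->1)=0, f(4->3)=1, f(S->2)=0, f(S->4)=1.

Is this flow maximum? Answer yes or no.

Residual path S->2->1->dst has bottleneck 1 > 0.
Pushing 1 along it raises the flow to 2, so the given flow is not maximum.

No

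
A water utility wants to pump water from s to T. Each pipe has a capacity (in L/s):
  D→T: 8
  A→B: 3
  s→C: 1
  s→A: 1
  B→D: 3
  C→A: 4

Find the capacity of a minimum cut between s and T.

Max flow = 2 (via 2 augmenting paths).
In the residual at optimum, the set reachable from s is {s}.
Cut edges: s→C (cap 1), s→A (cap 1). Sum = 2.

2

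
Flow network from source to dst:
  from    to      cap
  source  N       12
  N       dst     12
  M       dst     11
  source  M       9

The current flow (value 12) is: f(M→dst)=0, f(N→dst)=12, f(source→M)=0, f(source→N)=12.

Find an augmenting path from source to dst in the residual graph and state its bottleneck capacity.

source→M→dst, bottleneck 9

Residual along source→M→dst: source→M: 9, M→dst: 11.
Bottleneck = min = 9.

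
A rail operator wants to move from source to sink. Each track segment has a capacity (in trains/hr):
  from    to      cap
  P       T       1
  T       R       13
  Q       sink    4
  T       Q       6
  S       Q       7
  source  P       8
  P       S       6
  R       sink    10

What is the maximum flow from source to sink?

Augment source->P->T->Q->sink: bottleneck 1. Total 1.
Augment source->P->S->Q->sink: bottleneck 3. Total 4.
Augment source->P->S->Q->T->R->sink: bottleneck 1. Total 5.
No augmenting path remains in the residual graph.

5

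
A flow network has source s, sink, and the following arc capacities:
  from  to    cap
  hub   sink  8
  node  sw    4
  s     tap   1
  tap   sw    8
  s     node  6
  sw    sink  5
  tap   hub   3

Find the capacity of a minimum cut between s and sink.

Max flow = 5 (via 2 augmenting paths).
In the residual at optimum, the set reachable from s is {node, s}.
Cut edges: s->tap (cap 1), node->sw (cap 4). Sum = 5.

5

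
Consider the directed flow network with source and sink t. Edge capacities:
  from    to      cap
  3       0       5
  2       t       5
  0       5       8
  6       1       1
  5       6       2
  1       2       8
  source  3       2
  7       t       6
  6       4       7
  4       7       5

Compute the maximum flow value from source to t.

Augment source->3->0->5->6->1->2->t: bottleneck 1. Total 1.
Augment source->3->0->5->6->4->7->t: bottleneck 1. Total 2.
No augmenting path remains in the residual graph.

2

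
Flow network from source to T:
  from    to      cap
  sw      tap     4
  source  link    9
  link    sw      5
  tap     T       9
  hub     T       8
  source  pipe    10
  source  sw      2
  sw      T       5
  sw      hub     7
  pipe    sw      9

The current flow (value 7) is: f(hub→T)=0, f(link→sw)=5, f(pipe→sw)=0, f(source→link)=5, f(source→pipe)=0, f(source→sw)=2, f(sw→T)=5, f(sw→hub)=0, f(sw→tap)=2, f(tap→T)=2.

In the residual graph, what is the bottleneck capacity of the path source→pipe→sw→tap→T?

Residual capacities along the path: source→pipe: 10, pipe→sw: 9, sw→tap: 2, tap→T: 7.
Minimum is 2.

2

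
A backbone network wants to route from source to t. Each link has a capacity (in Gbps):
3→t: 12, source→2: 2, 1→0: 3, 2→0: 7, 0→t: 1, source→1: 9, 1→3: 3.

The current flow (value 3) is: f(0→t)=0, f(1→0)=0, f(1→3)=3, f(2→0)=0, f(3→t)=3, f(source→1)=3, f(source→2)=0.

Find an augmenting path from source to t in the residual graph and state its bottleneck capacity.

Residual along source→1→0→t: source→1: 6, 1→0: 3, 0→t: 1.
Bottleneck = min = 1.

source→1→0→t, bottleneck 1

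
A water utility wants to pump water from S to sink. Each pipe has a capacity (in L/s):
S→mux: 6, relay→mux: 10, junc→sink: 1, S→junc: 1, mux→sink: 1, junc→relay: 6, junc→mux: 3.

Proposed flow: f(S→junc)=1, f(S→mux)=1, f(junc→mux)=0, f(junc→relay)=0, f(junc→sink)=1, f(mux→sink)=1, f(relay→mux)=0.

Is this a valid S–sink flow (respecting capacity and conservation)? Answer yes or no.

Yes

Every edge has 0 ≤ f(e) ≤ cap(e).
At each intermediate node, inflow equals outflow.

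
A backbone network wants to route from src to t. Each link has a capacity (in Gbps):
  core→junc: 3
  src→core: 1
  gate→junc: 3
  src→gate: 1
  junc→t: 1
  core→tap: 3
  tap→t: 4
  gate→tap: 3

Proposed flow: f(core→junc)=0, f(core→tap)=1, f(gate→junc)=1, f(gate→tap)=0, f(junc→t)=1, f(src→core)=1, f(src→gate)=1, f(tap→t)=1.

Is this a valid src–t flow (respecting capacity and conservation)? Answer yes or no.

Every edge has 0 ≤ f(e) ≤ cap(e).
At each intermediate node, inflow equals outflow.

Yes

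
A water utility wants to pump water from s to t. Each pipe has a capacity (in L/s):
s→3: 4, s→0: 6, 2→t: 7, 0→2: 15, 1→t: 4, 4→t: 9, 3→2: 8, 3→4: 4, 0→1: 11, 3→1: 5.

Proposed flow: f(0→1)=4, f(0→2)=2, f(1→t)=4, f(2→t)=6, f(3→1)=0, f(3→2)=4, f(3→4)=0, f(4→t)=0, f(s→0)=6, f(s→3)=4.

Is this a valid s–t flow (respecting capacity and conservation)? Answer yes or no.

Yes

Every edge has 0 ≤ f(e) ≤ cap(e).
At each intermediate node, inflow equals outflow.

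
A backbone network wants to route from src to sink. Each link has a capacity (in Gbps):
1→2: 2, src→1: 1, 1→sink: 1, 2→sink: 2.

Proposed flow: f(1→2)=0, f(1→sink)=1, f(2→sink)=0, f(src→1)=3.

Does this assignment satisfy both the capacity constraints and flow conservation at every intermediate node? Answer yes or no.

Capacity violated on src→1: flow 3 > capacity 1.

No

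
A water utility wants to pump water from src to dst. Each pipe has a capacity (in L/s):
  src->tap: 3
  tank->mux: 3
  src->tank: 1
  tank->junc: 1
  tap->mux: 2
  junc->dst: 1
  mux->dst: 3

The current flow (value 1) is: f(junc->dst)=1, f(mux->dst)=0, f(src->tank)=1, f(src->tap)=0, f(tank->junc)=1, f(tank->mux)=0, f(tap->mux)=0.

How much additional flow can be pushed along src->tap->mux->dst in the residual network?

Residual capacities along the path: src->tap: 3, tap->mux: 2, mux->dst: 3.
Minimum is 2.

2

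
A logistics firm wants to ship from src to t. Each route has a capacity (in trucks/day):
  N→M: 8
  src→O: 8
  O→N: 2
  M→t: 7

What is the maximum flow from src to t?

Augment src→O→N→M→t: bottleneck 2. Total 2.
No augmenting path remains in the residual graph.

2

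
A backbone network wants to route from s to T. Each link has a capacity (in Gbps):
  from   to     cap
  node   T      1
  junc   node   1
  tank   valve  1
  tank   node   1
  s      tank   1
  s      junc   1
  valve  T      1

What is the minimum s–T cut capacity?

Max flow = 2 (via 2 augmenting paths).
In the residual at optimum, the set reachable from s is {s}.
Cut edges: s→tank (cap 1), s→junc (cap 1). Sum = 2.

2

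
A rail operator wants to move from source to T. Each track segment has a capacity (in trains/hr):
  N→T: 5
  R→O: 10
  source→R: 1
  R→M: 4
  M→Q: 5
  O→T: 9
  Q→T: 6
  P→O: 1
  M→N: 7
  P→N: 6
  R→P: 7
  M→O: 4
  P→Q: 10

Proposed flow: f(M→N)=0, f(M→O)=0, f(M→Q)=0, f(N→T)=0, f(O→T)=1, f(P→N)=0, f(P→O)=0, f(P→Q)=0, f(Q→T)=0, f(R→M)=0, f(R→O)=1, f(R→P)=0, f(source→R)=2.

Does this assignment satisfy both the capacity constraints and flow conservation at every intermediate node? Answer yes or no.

No

Capacity violated on source→R: flow 2 > capacity 1.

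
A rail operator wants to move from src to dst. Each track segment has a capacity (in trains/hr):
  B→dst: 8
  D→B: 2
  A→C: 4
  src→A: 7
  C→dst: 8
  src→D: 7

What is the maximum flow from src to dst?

Augment src→A→C→dst: bottleneck 4. Total 4.
Augment src→D→B→dst: bottleneck 2. Total 6.
No augmenting path remains in the residual graph.

6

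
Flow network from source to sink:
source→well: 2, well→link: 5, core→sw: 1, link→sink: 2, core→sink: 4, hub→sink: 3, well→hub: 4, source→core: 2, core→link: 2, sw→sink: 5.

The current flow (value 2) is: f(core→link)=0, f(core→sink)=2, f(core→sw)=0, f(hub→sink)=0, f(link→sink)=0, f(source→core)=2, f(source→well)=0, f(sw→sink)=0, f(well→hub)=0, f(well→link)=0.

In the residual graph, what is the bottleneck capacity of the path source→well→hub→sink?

Residual capacities along the path: source→well: 2, well→hub: 4, hub→sink: 3.
Minimum is 2.

2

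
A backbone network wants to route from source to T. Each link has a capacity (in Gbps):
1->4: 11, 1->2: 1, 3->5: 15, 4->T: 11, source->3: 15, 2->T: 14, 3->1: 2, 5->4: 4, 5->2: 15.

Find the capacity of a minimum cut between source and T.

15

Max flow = 15 (via 2 augmenting paths).
In the residual at optimum, the set reachable from source is {source}.
Cut edges: source->3 (cap 15). Sum = 15.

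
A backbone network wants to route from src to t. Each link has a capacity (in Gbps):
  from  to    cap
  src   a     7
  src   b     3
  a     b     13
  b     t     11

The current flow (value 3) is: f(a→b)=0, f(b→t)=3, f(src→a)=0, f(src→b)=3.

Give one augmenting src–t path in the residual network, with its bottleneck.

Residual along src→a→b→t: src→a: 7, a→b: 13, b→t: 8.
Bottleneck = min = 7.

src→a→b→t, bottleneck 7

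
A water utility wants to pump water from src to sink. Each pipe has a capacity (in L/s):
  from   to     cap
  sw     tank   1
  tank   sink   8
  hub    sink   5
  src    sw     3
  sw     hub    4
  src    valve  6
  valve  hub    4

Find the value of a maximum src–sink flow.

Augment src→sw→tank→sink: bottleneck 1. Total 1.
Augment src→sw→hub→sink: bottleneck 2. Total 3.
Augment src→valve→hub→sink: bottleneck 3. Total 6.
No augmenting path remains in the residual graph.

6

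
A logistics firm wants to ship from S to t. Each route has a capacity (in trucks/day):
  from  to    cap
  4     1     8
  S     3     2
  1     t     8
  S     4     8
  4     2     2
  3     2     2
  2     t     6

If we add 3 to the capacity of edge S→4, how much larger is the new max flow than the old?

Original max flow = 10.
After raising cap(S→4), augmenting paths through that edge carry 2 more units.
New max flow = 12. Increase = 2.

2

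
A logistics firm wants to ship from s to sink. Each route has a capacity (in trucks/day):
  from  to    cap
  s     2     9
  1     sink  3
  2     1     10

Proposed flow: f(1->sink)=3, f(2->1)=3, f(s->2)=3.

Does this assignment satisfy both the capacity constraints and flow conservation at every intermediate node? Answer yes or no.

Every edge has 0 ≤ f(e) ≤ cap(e).
At each intermediate node, inflow equals outflow.

Yes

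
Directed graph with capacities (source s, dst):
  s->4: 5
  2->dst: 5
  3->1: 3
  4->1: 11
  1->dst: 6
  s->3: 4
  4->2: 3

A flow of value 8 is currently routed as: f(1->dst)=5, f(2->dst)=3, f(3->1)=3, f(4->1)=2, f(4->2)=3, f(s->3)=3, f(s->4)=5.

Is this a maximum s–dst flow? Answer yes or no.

Yes

Residual reachable from s: {3, s}; dst is not reachable.
Saturated cut: s->4, 3->1 with total capacity 8 = current flow value. Flow is maximum.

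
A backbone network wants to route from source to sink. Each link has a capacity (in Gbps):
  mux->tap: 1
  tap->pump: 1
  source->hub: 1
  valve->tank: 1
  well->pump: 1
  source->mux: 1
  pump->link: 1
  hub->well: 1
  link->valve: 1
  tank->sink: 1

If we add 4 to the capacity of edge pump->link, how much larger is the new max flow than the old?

0

Original max flow = 1.
Even with extra capacity on pump->link, another cut of capacity 1 remains binding.
New max flow = 1. Increase = 0.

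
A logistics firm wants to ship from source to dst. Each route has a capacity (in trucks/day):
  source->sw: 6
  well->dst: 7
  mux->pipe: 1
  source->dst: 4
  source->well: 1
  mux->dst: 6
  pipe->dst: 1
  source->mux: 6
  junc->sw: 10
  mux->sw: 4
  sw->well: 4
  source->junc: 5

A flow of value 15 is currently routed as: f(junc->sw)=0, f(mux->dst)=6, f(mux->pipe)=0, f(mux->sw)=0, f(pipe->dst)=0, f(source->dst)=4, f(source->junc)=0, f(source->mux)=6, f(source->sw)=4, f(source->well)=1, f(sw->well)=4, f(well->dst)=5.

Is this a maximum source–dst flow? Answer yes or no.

Residual reachable from source: {junc, source, sw}; dst is not reachable.
Saturated cut: source->mux, source->well, source->dst, sw->well with total capacity 15 = current flow value. Flow is maximum.

Yes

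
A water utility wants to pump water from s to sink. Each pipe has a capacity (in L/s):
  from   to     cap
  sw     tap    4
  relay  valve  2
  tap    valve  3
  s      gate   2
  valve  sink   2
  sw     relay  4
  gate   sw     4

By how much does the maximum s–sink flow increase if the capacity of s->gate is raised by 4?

0

Original max flow = 2.
Even with extra capacity on s->gate, another cut of capacity 2 remains binding.
New max flow = 2. Increase = 0.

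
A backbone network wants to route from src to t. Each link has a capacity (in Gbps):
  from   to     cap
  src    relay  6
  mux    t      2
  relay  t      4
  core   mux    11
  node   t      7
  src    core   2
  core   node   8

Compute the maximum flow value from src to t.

Augment src->relay->t: bottleneck 4. Total 4.
Augment src->core->mux->t: bottleneck 2. Total 6.
No augmenting path remains in the residual graph.

6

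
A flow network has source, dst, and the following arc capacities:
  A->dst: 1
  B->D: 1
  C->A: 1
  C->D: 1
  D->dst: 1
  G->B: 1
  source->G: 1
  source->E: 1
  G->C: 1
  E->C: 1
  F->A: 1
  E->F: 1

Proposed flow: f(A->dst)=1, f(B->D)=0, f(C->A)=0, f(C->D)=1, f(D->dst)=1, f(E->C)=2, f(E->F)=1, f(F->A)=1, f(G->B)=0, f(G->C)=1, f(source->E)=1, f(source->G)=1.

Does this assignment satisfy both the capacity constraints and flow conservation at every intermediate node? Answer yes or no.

No

Capacity violated on E->C: flow 2 > capacity 1.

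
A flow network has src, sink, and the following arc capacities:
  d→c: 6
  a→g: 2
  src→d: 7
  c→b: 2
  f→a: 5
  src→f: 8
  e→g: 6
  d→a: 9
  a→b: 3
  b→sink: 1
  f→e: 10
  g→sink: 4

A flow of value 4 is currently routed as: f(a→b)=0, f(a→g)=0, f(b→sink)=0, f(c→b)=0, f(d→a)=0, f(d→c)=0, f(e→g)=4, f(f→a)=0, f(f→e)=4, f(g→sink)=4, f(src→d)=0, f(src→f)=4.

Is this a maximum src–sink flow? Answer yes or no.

No

Residual path src→f→a→b→sink has bottleneck 1 > 0.
Pushing 1 along it raises the flow to 5, so the given flow is not maximum.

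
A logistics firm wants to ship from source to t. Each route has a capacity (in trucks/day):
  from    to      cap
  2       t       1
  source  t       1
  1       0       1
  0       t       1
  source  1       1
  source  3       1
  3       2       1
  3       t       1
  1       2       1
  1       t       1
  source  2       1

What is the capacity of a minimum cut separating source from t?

4

Max flow = 4 (via 4 augmenting paths).
In the residual at optimum, the set reachable from source is {source}.
Cut edges: source→1 (cap 1), source→3 (cap 1), source→2 (cap 1), source→t (cap 1). Sum = 4.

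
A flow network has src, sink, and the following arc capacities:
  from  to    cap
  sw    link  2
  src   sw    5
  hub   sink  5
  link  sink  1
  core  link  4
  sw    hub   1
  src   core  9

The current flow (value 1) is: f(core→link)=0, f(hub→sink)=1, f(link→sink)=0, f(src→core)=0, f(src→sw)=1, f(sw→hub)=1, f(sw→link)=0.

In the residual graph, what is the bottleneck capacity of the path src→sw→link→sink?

1

Residual capacities along the path: src→sw: 4, sw→link: 2, link→sink: 1.
Minimum is 1.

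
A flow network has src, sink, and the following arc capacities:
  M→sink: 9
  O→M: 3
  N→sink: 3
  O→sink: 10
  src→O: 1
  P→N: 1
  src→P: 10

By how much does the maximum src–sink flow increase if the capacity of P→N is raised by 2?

Original max flow = 2.
After raising cap(P→N), augmenting paths through that edge carry 2 more units.
New max flow = 4. Increase = 2.

2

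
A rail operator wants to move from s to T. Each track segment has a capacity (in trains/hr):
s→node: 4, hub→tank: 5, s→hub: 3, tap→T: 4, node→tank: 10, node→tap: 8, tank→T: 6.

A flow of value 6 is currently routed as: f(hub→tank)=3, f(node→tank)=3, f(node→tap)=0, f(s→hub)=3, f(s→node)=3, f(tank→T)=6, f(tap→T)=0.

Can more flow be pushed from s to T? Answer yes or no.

Residual path s→node→tap→T has bottleneck 1 > 0.
Pushing 1 along it raises the flow to 7, so the given flow is not maximum.

Yes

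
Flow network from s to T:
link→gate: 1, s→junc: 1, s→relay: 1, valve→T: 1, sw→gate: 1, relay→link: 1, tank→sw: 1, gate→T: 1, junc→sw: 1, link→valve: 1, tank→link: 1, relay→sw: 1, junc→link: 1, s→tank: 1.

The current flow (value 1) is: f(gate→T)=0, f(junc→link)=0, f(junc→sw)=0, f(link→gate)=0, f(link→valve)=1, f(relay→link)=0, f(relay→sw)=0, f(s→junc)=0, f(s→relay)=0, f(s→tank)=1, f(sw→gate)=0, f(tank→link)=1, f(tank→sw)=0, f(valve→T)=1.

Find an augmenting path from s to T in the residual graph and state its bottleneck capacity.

s→relay→sw→gate→T, bottleneck 1

Residual along s→relay→sw→gate→T: s→relay: 1, relay→sw: 1, sw→gate: 1, gate→T: 1.
Bottleneck = min = 1.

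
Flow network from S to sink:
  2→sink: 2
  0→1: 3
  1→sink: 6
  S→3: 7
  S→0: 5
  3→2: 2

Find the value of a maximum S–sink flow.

Augment S→0→1→sink: bottleneck 3. Total 3.
Augment S→3→2→sink: bottleneck 2. Total 5.
No augmenting path remains in the residual graph.

5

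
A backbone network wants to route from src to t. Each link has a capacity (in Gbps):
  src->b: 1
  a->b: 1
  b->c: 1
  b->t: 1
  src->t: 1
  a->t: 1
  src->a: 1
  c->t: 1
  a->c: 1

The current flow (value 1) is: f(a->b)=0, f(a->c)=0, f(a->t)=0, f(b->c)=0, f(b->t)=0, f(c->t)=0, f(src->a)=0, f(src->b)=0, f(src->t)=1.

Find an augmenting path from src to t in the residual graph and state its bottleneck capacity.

Residual along src->a->t: src->a: 1, a->t: 1.
Bottleneck = min = 1.

src->a->t, bottleneck 1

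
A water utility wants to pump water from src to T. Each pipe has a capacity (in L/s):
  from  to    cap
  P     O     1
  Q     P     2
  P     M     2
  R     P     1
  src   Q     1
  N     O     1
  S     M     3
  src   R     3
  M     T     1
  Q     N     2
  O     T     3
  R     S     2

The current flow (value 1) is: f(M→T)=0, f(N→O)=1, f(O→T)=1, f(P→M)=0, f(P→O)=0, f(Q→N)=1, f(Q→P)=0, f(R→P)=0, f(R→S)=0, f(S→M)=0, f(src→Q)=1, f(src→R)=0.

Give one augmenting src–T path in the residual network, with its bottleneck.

Residual along src→R→P→O→T: src→R: 3, R→P: 1, P→O: 1, O→T: 2.
Bottleneck = min = 1.

src→R→P→O→T, bottleneck 1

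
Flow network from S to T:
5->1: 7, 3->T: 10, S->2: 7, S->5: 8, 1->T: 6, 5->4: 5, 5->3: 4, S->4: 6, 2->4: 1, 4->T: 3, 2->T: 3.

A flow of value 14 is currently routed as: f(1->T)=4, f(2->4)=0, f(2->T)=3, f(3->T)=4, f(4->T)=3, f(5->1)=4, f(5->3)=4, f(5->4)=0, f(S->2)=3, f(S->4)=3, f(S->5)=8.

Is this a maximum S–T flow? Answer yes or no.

Residual reachable from S: {2, 4, S}; T is not reachable.
Saturated cut: S->5, 2->T, 4->T with total capacity 14 = current flow value. Flow is maximum.

Yes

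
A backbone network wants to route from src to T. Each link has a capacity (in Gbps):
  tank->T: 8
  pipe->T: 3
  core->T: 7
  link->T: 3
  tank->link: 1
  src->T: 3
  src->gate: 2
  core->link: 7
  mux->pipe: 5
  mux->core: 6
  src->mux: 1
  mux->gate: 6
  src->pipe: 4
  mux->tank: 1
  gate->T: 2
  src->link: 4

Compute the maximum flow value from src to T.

Augment src->T: bottleneck 3. Total 3.
Augment src->pipe->T: bottleneck 3. Total 6.
Augment src->gate->T: bottleneck 2. Total 8.
Augment src->link->T: bottleneck 3. Total 11.
Augment src->mux->core->T: bottleneck 1. Total 12.
No augmenting path remains in the residual graph.

12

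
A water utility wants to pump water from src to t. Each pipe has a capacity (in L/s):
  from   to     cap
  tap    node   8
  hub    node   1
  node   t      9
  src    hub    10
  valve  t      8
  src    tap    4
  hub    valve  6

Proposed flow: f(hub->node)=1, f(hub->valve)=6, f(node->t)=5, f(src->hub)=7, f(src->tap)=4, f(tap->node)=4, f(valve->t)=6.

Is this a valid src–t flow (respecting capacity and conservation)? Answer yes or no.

Every edge has 0 ≤ f(e) ≤ cap(e).
At each intermediate node, inflow equals outflow.

Yes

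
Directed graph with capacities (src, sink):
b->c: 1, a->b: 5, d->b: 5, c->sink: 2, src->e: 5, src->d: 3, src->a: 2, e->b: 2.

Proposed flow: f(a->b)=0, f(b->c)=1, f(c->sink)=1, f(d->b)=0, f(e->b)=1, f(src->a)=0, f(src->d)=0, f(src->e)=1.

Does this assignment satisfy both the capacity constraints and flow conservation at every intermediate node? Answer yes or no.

Every edge has 0 ≤ f(e) ≤ cap(e).
At each intermediate node, inflow equals outflow.

Yes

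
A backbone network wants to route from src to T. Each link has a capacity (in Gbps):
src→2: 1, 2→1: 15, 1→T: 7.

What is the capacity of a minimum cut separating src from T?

1

Max flow = 1 (via 1 augmenting path).
In the residual at optimum, the set reachable from src is {src}.
Cut edges: src→2 (cap 1). Sum = 1.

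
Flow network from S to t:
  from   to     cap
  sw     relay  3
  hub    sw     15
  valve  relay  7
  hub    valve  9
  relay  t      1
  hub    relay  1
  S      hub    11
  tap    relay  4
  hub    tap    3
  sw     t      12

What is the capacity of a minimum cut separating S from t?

11

Max flow = 11 (via 1 augmenting path).
In the residual at optimum, the set reachable from S is {S}.
Cut edges: S→hub (cap 11). Sum = 11.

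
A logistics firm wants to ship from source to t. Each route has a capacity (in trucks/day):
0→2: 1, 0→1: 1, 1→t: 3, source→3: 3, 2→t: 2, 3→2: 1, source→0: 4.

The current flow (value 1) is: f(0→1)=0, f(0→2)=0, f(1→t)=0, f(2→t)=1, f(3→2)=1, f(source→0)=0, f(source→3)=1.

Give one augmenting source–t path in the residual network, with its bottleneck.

source→0→2→t, bottleneck 1

Residual along source→0→2→t: source→0: 4, 0→2: 1, 2→t: 1.
Bottleneck = min = 1.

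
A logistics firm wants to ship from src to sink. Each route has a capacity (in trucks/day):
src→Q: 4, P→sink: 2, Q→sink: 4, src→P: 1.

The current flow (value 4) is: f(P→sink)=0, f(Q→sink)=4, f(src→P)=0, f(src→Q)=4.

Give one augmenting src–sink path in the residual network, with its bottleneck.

src→P→sink, bottleneck 1

Residual along src→P→sink: src→P: 1, P→sink: 2.
Bottleneck = min = 1.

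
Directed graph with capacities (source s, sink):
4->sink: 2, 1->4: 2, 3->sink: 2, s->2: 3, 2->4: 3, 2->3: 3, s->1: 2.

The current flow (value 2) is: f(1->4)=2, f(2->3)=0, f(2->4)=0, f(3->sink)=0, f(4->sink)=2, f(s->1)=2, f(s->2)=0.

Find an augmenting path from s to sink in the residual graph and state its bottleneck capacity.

Residual along s->2->3->sink: s->2: 3, 2->3: 3, 3->sink: 2.
Bottleneck = min = 2.

s->2->3->sink, bottleneck 2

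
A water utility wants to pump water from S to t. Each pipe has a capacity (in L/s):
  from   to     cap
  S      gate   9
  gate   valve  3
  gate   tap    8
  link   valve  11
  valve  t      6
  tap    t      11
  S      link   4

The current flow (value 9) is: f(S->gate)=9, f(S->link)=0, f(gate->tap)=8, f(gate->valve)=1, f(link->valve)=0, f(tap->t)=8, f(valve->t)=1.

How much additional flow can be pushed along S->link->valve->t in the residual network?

4

Residual capacities along the path: S->link: 4, link->valve: 11, valve->t: 5.
Minimum is 4.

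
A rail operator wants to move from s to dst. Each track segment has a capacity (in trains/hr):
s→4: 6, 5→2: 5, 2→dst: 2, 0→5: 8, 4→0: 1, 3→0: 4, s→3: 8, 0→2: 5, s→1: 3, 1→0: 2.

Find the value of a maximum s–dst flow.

Augment s→4→0→2→dst: bottleneck 1. Total 1.
Augment s→3→0→2→dst: bottleneck 1. Total 2.
No augmenting path remains in the residual graph.

2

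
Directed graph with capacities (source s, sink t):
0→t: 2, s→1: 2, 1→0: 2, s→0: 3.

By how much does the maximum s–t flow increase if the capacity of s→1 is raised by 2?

Original max flow = 2.
Edge s→1 does not cross the min cut (source side {0, 1, s}), so extra capacity there cannot help.
New max flow = 2. Increase = 0.

0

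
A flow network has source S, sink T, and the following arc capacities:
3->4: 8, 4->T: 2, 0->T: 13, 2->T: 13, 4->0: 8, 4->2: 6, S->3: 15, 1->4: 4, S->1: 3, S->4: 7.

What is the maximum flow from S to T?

Augment S->4->T: bottleneck 2. Total 2.
Augment S->4->0->T: bottleneck 5. Total 7.
Augment S->3->4->0->T: bottleneck 3. Total 10.
Augment S->3->4->2->T: bottleneck 5. Total 15.
Augment S->1->4->2->T: bottleneck 1. Total 16.
No augmenting path remains in the residual graph.

16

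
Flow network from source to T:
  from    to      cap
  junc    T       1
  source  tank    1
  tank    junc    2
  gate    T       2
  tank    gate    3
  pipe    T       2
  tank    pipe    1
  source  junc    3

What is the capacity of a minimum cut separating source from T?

2

Max flow = 2 (via 2 augmenting paths).
In the residual at optimum, the set reachable from source is {junc, source}.
Cut edges: source->tank (cap 1), junc->T (cap 1). Sum = 2.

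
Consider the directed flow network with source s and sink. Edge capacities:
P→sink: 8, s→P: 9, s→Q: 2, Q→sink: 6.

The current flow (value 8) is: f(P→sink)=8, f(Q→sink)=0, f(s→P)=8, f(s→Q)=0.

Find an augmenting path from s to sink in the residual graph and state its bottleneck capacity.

s→Q→sink, bottleneck 2

Residual along s→Q→sink: s→Q: 2, Q→sink: 6.
Bottleneck = min = 2.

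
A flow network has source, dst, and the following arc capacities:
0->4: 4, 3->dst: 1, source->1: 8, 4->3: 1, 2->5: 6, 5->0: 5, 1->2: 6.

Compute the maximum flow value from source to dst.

Augment source->1->2->5->0->4->3->dst: bottleneck 1. Total 1.
No augmenting path remains in the residual graph.

1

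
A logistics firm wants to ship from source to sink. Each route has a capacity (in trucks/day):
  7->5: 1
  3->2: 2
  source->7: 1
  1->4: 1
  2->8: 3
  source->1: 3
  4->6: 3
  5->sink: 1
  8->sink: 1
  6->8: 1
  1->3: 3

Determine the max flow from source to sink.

2

Augment source->7->5->sink: bottleneck 1. Total 1.
Augment source->1->4->6->8->sink: bottleneck 1. Total 2.
No augmenting path remains in the residual graph.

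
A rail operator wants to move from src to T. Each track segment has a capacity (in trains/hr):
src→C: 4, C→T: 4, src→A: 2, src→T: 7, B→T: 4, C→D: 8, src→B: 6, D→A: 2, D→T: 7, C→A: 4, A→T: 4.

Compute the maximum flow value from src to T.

17

Augment src→T: bottleneck 7. Total 7.
Augment src→B→T: bottleneck 4. Total 11.
Augment src→C→T: bottleneck 4. Total 15.
Augment src→A→T: bottleneck 2. Total 17.
No augmenting path remains in the residual graph.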